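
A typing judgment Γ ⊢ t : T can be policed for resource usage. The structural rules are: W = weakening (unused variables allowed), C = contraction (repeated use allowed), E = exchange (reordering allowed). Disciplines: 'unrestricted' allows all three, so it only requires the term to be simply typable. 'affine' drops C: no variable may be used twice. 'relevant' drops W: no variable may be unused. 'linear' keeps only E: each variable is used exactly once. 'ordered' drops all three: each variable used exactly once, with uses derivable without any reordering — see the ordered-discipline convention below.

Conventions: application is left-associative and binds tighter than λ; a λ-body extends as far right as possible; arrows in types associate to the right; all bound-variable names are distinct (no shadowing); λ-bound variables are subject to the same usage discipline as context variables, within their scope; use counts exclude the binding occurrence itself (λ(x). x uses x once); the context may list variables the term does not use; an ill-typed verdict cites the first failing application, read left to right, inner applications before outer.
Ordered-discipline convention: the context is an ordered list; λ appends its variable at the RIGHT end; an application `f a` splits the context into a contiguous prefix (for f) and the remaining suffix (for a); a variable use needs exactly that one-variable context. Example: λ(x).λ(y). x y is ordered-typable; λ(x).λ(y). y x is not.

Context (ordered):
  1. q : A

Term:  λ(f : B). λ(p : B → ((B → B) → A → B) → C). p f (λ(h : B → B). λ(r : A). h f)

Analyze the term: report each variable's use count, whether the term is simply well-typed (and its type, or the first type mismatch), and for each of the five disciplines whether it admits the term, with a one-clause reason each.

counts: q: 0×; f (λ-bound): 2×; p (λ-bound): 1×; h (λ-bound): 1×; r (λ-bound): 0×
uses in reading order: p, f, h, f
typing: well-typed at B → (B → ((B → B) → A → B) → C) → C
ordered: ✗ — uses contraction: f ×2; needs weakening: q, r unused
linear: ✗ — uses contraction: f ×2; needs weakening: q, r unused
affine: ✗ — uses contraction: f ×2
relevant: ✗ — needs weakening: q, r unused
unrestricted: ✓ — well-typed at B → (B → ((B → B) → A → B) → C) → C; no restrictions here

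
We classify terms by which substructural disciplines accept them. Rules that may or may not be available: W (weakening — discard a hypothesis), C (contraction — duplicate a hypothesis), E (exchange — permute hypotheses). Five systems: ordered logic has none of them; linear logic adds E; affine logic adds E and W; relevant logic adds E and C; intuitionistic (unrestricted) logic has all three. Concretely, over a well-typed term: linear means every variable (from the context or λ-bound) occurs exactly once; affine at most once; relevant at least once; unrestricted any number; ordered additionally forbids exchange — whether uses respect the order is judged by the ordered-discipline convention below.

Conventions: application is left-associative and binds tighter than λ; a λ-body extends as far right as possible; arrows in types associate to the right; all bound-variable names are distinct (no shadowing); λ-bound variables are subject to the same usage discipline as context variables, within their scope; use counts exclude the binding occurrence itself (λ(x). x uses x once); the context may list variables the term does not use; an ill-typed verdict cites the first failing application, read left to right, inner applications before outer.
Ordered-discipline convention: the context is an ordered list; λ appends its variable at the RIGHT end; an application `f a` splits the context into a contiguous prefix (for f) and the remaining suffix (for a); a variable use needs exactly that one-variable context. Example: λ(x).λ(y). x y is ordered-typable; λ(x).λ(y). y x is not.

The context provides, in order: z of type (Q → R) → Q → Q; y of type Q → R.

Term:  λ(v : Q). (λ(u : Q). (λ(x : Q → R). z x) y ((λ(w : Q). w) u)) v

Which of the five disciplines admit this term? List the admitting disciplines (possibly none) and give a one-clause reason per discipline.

admitted in: ordered, linear, affine, relevant, unrestricted
variable uses: z=1, y=1, v (bound)=1, u (bound)=1, x (bound)=1, w (bound)=1
order of uses: z, x, y, w, u, v
typing: well-typed at Q → Q
ordered: ✓, single-use (z, y, v, u, x, w), ordered derivation ok
linear: ✓, single use per variable (z, y, v, u, x, w)
affine: ✓, z, y, v, u, x, w: no repeats, contraction unneeded
relevant: ✓, z, y, v, u, x, w: all used, weakening unneeded
unrestricted: ✓, type-checks (Q → Q) and nothing is barred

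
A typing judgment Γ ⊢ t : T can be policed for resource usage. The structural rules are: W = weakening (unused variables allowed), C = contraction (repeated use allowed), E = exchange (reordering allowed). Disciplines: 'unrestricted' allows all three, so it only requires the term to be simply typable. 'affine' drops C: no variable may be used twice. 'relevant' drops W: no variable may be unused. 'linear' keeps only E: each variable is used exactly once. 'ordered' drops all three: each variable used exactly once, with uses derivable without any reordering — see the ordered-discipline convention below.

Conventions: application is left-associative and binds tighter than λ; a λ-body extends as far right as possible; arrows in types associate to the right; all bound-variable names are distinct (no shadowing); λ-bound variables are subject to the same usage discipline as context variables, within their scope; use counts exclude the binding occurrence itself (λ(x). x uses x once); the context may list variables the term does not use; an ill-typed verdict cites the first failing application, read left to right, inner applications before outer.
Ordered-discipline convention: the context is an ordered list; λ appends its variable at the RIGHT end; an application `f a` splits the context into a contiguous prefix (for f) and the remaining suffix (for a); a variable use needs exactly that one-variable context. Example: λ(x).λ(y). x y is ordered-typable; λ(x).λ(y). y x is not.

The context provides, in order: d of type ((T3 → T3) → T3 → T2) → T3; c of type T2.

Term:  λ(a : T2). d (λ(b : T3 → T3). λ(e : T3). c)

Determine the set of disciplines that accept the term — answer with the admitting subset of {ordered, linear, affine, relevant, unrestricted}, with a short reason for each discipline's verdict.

admitted in: affine, unrestricted
variable uses: d=1; c=1; a [bound]=0; b [bound]=0; e [bound]=0
order of uses: d, c
typing: well-typed — term : T2 → T3
ordered: ✗ — a, b, e left unused
linear: ✗ — a, b, e left unused
affine: ✓ — d, c, a, b, e: no repeats, contraction unneeded
relevant: ✗ — a, b, e left unused
unrestricted: ✓ — type-checks (T2 → T3) and nothing is barred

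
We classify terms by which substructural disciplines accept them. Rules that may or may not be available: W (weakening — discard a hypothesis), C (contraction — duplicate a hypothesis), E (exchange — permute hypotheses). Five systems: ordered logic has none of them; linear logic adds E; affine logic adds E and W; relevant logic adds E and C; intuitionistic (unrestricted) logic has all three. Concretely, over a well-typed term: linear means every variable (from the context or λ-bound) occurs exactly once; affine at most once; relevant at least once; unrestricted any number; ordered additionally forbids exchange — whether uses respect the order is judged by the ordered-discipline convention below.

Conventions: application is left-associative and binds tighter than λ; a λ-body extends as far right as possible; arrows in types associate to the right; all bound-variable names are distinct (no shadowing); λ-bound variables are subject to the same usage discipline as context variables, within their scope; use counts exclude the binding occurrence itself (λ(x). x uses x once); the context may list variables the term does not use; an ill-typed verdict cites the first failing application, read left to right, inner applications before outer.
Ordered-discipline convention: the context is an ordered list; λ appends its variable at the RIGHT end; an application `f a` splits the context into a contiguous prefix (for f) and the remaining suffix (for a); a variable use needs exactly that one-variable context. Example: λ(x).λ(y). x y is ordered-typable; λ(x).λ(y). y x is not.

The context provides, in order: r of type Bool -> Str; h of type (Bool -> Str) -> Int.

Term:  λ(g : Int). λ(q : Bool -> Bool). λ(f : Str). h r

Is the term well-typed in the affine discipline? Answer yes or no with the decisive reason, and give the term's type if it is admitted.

yes — at most one use each (r, h, g, q, f); term : Int -> (Bool -> Bool) -> Str -> Int
counts: r: 1×; h: 1×; g (bound): 0×; q (bound): 0×; f (bound): 0×
use order (left to right): h, r
typing: well-typed at Int -> (Bool -> Bool) -> Str -> Int
across the five disciplines: ordered ✗ · linear ✗ · affine ✓ · relevant ✗ · unrestricted ✓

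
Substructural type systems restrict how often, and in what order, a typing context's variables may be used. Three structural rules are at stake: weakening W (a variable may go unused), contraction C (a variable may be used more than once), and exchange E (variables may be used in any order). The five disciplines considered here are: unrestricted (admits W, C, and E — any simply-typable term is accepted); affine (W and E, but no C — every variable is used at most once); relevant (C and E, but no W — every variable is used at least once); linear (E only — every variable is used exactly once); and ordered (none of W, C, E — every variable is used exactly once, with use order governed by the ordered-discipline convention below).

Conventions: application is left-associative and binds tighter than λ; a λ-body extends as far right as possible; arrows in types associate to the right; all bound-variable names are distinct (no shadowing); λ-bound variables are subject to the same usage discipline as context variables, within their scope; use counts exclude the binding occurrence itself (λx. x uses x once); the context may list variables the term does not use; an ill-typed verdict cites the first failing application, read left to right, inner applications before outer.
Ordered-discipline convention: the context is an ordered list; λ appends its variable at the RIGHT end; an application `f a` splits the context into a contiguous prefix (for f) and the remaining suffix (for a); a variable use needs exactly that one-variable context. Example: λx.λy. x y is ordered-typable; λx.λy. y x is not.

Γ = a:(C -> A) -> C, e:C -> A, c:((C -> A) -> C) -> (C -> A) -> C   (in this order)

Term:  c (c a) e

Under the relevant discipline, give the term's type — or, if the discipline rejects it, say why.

term : C
variable uses: a=1, e=1, c=2
use order (left to right): c, c, a, e
typing: well-typed — term : C
per-discipline verdicts: ordered ✗; linear ✗; affine ✗; relevant ✓; unrestricted ✓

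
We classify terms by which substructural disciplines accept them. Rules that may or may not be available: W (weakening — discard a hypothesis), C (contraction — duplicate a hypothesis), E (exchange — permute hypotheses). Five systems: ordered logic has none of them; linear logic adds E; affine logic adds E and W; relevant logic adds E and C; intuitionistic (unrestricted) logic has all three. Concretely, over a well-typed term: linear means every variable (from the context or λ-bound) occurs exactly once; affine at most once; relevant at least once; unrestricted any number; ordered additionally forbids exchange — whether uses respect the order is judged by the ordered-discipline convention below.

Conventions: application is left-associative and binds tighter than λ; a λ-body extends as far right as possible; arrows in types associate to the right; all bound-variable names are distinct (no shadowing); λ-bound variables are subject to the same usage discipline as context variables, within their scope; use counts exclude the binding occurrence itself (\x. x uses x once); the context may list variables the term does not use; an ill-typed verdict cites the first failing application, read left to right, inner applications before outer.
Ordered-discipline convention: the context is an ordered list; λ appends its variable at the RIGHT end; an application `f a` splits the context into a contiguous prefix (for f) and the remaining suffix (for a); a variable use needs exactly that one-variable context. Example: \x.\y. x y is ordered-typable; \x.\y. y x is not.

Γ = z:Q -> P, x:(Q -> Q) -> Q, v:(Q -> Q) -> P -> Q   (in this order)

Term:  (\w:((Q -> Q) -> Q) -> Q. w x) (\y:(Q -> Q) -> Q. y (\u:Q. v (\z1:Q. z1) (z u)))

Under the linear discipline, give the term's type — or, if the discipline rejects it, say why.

term : Q
usage: z=1, x=1, v=1, w (bound)=1, y (bound)=1, u (bound)=1, z1 (bound)=1
use order (left to right): w, x, y, v, z1, z, u
typing: ✓ — Q
all disciplines: ordered ✗ | linear ✓ | affine ✓ | relevant ✓ | unrestricted ✓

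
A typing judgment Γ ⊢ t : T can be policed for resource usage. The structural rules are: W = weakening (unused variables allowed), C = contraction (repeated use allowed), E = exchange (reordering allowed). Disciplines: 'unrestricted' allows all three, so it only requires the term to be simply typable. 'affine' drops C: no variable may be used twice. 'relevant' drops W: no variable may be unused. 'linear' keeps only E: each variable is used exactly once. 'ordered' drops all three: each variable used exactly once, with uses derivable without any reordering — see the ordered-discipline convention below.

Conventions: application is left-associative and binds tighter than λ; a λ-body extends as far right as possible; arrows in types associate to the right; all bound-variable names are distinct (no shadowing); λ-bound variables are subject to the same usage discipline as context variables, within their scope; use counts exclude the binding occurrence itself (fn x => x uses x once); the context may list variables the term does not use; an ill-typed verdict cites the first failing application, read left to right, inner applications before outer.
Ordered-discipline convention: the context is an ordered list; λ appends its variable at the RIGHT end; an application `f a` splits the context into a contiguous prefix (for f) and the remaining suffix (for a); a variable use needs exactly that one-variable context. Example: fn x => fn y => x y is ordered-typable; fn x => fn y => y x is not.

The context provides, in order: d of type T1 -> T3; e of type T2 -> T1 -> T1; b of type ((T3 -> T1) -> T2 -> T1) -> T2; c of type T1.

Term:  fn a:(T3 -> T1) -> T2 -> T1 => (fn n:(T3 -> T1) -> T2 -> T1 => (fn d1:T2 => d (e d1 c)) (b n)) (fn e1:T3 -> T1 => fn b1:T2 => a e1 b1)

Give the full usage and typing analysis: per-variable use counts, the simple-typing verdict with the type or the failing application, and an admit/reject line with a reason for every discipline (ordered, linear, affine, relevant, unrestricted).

use counts: d: 1, e: 1, b: 1, c: 1, a (bound): 1, n (bound): 1, d1 (bound): 1, e1 (bound): 1, b1 (bound): 1
use order (left to right): d, e, d1, c, b, n, a, e1, b1
typing: the term checks, with type ((T3 -> T1) -> T2 -> T1) -> T3
ordered ✗ (use order d, e, d1, c, b, n, a, e1, b1 needs exchange)
linear ✓ (each of d, e, b, c, a, n, d1, e1, b1 used exactly once)
affine ✓ (d, e, b, c, a, n, d1, e1, b1: no repeats, contraction unneeded)
relevant ✓ (none of d, e, b, c, a, n, d1, e1, b1 goes unused)
unrestricted ✓ (type-checks (((T3 -> T1) -> T2 -> T1) -> T3) and nothing is barred)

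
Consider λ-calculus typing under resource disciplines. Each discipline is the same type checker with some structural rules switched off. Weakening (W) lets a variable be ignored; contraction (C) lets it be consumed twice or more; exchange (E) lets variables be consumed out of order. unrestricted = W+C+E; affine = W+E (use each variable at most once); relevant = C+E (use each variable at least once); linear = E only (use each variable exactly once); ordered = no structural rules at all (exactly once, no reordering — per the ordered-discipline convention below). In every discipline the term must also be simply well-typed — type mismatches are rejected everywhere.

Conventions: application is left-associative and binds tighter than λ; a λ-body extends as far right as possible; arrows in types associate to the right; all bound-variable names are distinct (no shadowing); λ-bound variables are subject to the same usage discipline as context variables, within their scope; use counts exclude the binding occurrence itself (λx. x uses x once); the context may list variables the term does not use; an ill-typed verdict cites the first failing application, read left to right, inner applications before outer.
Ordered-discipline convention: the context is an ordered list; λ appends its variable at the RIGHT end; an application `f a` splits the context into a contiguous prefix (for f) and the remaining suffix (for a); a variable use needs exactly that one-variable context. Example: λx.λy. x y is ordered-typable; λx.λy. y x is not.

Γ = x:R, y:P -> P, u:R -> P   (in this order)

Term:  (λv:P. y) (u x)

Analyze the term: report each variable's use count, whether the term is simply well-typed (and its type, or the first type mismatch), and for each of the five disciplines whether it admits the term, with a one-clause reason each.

usage: x ×1, y ×1, u ×1, v [bound] ×0
uses in reading order: y, u, x
typing: well-typed at P -> P
ordered: ✗ — unused: v — weakening required
linear: ✗ — unused: v — weakening required
affine: ✓ — none of x, y, u, v used more than once
relevant: ✗ — unused: v — weakening required
unrestricted: ✓ — typability at P -> P is all that's needed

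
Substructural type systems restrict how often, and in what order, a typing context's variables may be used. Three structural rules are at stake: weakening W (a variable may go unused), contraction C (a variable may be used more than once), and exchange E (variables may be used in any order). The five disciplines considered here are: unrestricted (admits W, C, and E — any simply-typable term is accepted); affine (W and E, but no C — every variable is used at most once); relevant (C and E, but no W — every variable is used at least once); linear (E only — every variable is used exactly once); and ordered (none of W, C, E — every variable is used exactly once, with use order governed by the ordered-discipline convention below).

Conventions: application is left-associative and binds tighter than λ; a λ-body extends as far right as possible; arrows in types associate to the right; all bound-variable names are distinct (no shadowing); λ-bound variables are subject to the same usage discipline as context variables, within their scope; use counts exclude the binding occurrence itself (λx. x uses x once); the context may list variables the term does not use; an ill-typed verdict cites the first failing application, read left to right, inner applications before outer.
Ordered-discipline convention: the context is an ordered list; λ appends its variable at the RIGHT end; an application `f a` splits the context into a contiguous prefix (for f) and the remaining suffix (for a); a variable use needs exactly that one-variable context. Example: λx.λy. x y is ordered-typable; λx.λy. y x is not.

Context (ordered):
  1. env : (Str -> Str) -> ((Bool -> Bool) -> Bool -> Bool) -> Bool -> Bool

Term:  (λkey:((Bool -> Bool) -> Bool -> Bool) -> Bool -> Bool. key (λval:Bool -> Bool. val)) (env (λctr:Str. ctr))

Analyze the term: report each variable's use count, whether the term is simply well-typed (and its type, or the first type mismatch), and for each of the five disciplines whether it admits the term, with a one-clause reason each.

variable uses: env: 1; key (λ-bound): 1; val (λ-bound): 1; ctr (λ-bound): 1
use order (left to right): key, val, env, ctr
typing: well-typed at Bool -> Bool
ordered ✓ (single-use (env, key, val, ctr), ordered derivation ok)
linear ✓ (exactly-once usage across env, key, val, ctr)
affine ✓ (env, key, val, ctr: no repeats, contraction unneeded)
relevant ✓ (at least one use each (env, key, val, ctr))
unrestricted ✓ (type-checks (Bool -> Bool) and nothing is barred)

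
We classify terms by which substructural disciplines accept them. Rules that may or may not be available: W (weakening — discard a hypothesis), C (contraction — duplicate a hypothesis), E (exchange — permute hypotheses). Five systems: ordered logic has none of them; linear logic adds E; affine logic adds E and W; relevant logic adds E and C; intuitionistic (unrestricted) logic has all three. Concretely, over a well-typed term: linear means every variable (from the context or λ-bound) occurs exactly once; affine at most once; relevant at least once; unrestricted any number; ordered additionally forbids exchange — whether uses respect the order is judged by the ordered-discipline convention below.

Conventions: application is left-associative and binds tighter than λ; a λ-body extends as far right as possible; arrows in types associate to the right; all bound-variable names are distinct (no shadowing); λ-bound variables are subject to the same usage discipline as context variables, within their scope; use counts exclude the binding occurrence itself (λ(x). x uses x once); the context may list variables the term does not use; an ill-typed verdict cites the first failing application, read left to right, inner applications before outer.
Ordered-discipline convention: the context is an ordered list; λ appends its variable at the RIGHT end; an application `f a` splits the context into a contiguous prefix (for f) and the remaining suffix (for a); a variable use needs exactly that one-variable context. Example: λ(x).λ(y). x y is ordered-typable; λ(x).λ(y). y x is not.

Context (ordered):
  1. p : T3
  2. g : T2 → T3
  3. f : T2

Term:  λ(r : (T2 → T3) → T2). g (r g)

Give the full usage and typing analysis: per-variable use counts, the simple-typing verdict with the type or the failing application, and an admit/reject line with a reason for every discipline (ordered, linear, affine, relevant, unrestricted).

variable uses: p ×0, g ×2, f ×0, r (λ-bound) ×1
order of uses: g, r, g
typing: the term checks, with type ((T2 → T3) → T2) → T3
ordered: ✗ — uses contraction: g ×2; unused: p, f — weakening required
linear: ✗ — uses contraction: g ×2; unused: p, f — weakening required
affine: ✗ — uses contraction: g ×2
relevant: ✗ — unused: p, f — weakening required
unrestricted: ✓ — well-typed at ((T2 → T3) → T2) → T3; no restrictions here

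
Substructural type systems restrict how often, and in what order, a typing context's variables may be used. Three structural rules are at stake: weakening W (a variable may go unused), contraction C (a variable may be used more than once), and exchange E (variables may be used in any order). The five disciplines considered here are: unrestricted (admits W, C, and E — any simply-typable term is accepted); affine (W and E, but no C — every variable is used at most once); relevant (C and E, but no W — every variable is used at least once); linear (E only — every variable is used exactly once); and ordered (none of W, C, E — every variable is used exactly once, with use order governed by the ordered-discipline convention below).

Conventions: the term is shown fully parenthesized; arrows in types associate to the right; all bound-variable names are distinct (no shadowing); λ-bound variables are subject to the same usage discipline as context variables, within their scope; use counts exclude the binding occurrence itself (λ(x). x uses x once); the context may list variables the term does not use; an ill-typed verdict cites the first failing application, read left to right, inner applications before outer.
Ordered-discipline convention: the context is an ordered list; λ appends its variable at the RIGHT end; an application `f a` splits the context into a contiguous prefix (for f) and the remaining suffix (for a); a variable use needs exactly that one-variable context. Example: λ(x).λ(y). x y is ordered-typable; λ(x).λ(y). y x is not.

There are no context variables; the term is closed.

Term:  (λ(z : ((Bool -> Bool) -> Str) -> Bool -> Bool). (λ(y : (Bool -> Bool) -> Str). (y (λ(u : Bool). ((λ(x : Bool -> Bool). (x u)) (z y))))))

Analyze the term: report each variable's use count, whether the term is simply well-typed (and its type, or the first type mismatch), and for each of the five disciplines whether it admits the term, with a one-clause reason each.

counts: z (bound): 1; y (bound): 2; u (bound): 1; x (bound): 1
order of uses: y, x, u, z, y
typing: well-typed at (((Bool -> Bool) -> Str) -> Bool -> Bool) -> ((Bool -> Bool) -> Str) -> Str
ordered ✗ (needs contraction — y ×2)
linear ✗ (needs contraction — y ×2)
affine ✗ (needs contraction — y ×2)
relevant ✓ (every one of z, y, u, x appears)
unrestricted ✓ (simply typable at (((Bool -> Bool) -> Str) -> Bool -> Bool) -> ((Bool -> Bool) -> Str) -> Str; W, C, E all held)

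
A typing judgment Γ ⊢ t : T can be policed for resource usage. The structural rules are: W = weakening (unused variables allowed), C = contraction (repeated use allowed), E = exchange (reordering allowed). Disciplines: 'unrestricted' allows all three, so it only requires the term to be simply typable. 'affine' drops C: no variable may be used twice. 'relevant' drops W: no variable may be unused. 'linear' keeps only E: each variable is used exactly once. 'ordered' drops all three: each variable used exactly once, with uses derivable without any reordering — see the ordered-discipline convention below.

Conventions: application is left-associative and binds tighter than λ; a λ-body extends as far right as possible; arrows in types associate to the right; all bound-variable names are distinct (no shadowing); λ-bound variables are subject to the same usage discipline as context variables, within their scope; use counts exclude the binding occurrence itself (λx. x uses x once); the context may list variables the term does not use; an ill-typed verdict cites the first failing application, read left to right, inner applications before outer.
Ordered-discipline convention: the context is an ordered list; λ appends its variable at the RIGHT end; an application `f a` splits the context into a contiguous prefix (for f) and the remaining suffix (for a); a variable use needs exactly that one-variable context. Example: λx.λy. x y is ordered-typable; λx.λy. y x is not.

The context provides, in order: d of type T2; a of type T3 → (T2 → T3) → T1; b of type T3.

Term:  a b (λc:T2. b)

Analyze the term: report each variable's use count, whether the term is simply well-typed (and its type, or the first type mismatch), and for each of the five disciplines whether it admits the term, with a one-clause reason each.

counts: d: 0; a: 1; b: 2; c [bound]: 0
left-to-right use order: a, b, b
typing: the term checks, with type T1
ordered: ✗, needs contraction — b ×2; d, c left unused
linear: ✗, needs contraction — b ×2; d, c left unused
affine: ✗, needs contraction — b ×2
relevant: ✗, d, c left unused
unrestricted: ✓, typability at T1 is all that's needed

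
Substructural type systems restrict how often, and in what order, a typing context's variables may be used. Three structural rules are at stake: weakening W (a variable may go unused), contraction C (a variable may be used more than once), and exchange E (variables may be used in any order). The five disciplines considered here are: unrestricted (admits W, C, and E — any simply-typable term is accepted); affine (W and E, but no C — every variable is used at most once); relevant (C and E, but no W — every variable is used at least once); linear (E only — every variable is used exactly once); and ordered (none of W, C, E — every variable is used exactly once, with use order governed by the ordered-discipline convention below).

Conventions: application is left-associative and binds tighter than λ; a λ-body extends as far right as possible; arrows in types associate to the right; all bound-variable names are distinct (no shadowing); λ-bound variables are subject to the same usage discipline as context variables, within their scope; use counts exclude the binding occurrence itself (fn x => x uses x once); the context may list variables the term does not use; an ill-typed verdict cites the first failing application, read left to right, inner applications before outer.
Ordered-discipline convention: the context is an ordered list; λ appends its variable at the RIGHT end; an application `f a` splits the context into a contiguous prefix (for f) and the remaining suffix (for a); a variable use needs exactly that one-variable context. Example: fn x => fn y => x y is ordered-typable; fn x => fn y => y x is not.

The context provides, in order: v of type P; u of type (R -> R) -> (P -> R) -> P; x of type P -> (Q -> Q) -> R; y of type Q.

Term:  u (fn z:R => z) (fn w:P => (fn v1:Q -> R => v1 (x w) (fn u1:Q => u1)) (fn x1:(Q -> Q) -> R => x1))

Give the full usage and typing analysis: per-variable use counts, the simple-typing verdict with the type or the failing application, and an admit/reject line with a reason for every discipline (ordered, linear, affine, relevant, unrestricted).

variable uses: v ×0, u ×1, x ×1, y ×0, z (λ-bound) ×1, w (λ-bound) ×1, v1 (λ-bound) ×1, u1 (λ-bound) ×1, x1 (λ-bound) ×1
use order (left to right): u, z, v1, x, w, u1, x1
typing: ill-typed: argument of type (Q -> Q) -> R where Q is required
ordered: ✗, fails simple typing
linear: ✗, a type mismatch blocks all five
affine: ✗, the type mismatch rejects it
relevant: ✗, not simply typable
unrestricted: ✗, fails simple typing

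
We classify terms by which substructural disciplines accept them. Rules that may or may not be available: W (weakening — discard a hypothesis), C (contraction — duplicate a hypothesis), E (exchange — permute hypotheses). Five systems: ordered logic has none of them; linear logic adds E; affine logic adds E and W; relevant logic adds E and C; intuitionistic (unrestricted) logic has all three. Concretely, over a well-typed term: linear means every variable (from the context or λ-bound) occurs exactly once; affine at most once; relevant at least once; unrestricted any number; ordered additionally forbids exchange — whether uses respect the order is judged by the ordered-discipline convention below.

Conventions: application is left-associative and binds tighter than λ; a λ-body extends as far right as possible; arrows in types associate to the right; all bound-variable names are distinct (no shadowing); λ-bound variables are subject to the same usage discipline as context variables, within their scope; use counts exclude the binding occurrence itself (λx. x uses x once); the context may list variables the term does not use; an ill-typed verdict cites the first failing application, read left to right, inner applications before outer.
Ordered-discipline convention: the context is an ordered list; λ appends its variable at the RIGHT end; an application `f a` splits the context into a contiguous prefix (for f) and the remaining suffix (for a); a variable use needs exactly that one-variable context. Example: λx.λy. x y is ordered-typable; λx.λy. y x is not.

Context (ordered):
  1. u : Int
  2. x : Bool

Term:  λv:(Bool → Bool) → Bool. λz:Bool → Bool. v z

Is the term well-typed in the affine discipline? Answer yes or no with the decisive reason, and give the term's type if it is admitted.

yes — at most one use each (u, x, v, z); term : ((Bool → Bool) → Bool) → (Bool → Bool) → Bool
use counts: u: 0×; x: 0×; v (λ-bound): 1×; z (λ-bound): 1×
left-to-right use order: v, z
typing: the term checks, with type ((Bool → Bool) → Bool) → (Bool → Bool) → Bool
summary: ordered ✗ · linear ✗ · affine ✓ · relevant ✗ · unrestricted ✓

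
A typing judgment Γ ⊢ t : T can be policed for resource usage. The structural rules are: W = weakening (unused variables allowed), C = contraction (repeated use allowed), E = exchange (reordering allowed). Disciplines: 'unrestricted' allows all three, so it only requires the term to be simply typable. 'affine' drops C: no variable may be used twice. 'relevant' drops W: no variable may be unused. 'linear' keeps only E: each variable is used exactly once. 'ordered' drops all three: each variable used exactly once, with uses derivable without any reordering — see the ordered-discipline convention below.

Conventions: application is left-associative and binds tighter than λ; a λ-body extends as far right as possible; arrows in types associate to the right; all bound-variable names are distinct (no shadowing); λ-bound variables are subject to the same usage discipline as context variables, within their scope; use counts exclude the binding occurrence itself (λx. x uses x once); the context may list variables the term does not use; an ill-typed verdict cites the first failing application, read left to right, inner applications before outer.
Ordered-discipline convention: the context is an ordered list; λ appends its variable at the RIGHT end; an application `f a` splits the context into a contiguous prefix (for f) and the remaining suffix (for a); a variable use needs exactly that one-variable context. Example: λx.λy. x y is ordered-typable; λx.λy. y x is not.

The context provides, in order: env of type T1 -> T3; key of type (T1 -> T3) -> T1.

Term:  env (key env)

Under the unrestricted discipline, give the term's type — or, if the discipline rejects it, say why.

term : T3
counts: env: 2, key: 1
uses in reading order: env, key, env
typing: well-typed — term : T3
all disciplines: ordered ✗ | linear ✗ | affine ✗ | relevant ✓ | unrestricted ✓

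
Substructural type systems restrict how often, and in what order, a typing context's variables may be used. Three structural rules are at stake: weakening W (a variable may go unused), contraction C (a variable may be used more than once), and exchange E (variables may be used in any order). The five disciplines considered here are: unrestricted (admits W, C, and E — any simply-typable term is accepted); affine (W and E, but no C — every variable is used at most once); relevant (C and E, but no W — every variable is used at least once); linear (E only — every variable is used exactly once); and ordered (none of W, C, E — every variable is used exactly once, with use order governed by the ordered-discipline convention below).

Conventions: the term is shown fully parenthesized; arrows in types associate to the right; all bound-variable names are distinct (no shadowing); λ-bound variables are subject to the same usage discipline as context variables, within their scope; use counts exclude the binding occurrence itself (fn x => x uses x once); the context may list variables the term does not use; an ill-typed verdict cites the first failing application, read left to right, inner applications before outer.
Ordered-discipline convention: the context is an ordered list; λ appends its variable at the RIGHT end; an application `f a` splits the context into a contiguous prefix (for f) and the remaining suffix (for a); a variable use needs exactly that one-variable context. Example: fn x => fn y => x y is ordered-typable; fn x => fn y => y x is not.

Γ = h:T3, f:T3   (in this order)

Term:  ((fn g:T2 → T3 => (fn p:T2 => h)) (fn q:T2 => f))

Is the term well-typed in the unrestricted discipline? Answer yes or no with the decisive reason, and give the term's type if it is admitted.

yes — simply typable at T2 → T3; W, C, E all held; term : T2 → T3
variable uses: h: 1×, f: 1×, g (λ-bound): 0×, p (λ-bound): 0×, q (λ-bound): 0×
uses in reading order: h, f
typing: ✓ — T2 → T3
across the five disciplines: ordered ✗ · linear ✗ · affine ✓ · relevant ✗ · unrestricted ✓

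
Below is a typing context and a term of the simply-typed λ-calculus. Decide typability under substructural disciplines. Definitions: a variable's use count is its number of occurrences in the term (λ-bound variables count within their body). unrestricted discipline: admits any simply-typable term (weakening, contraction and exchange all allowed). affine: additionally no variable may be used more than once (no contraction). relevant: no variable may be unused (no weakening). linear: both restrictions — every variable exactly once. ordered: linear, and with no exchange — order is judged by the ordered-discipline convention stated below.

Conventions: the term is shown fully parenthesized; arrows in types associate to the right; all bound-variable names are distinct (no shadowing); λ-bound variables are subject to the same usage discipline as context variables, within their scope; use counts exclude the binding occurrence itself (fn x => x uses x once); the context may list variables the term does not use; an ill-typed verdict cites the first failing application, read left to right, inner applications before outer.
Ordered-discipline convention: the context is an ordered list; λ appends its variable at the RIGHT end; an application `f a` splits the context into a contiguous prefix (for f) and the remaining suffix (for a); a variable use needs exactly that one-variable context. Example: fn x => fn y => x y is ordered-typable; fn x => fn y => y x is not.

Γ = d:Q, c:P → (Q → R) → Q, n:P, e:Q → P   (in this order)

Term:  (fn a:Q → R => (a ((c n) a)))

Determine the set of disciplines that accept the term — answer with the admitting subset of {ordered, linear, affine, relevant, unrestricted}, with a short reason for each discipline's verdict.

admitted in: unrestricted
variable uses: d: 0×; c: 1×; n: 1×; e: 0×; a [bound]: 2×
order of uses: a, c, n, a
typing: well-typed — term : (Q → R) → R
ordered ✗ (a ×2 used more than once (contraction); needs weakening: d, e unused)
linear ✗ (a ×2 used more than once (contraction); needs weakening: d, e unused)
affine ✗ (a ×2 used more than once (contraction))
relevant ✗ (needs weakening: d, e unused)
unrestricted ✓ (typability at (Q → R) → R is all that's needed)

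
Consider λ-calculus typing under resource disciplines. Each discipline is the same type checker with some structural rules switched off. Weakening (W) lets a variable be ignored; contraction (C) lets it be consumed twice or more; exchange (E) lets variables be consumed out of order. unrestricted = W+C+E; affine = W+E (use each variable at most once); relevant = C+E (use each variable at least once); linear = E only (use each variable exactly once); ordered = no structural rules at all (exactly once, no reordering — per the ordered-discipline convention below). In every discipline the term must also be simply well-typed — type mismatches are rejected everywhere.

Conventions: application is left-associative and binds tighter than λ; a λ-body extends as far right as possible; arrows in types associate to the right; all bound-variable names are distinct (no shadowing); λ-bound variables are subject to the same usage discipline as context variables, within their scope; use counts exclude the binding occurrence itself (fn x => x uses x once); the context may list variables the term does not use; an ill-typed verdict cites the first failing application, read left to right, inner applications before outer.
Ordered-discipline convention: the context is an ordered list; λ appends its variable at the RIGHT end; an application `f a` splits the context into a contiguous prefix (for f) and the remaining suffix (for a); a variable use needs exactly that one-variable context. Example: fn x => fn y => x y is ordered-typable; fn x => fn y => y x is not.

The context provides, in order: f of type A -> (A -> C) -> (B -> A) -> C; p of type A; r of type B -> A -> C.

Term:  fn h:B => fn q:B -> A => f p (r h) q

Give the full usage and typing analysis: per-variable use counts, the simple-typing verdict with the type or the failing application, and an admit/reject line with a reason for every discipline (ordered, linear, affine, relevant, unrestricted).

use counts: f=1; p=1; r=1; h (λ-bound)=1; q (λ-bound)=1
left-to-right use order: f, p, r, h, q
typing: ✓ — B -> (B -> A) -> C
ordered ✓ (f, p, r, h, q: once each, no exchange needed)
linear ✓ (exactly-once usage across f, p, r, h, q)
affine ✓ (at most one use each (f, p, r, h, q))
relevant ✓ (f, p, r, h, q: all used, weakening unneeded)
unrestricted ✓ (typability at B -> (B -> A) -> C is all that's needed)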